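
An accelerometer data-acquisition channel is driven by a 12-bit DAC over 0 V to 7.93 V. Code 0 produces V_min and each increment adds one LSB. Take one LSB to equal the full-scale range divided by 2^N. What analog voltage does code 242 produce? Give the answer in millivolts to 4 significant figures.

Span = 7.93 V. LSB = 7.93 V / 2^12.
Output = V_min + (242/4096) × range = 0 + 0.0590820 × 7.93 V
      = 0 V + 0.468521 V = 0.468521 V.

468.5 mV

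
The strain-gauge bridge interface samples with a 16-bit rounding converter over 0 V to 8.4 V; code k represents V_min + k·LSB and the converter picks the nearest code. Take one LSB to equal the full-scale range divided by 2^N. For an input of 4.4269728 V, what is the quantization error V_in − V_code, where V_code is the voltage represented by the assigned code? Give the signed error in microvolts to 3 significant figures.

Span = 8.4 V. LSB = 8.4 V / 2^16 ≈ 128.2 µV.
(V_in − V_min)/LSB = (4.4269728 − (0)) × 65536/8.4 = 34538.8202 → nearest code k = 34539.
V_code = V_min + k × range/2^16 = 0 + 34539 × 8.4/65536 = 4.4269958496 V.
Error = V_in − V_code = 4.4269728 − (4.4269958496) = −23.0 µV.

−23.0 µV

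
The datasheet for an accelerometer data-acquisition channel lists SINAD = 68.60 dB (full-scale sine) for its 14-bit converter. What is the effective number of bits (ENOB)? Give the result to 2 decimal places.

ENOB = (68.60 − 1.76)/6.02 = 11.1030 bits.

11.10 bits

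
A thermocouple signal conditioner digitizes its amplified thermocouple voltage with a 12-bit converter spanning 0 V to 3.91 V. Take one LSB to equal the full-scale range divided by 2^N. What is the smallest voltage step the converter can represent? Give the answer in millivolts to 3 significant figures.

0.955 mV

V_FS = 3.91 V.
There are 2^12 = 4096 steps.
LSB = 3.91 V / 2^12 = 0.955 mV.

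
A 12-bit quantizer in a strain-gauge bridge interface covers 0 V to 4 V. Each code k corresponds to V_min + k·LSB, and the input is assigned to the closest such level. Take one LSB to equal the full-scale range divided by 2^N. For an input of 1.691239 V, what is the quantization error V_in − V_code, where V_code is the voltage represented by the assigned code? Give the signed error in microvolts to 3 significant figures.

Span = 4 V. LSB = 4 V / 2^12 ≈ 0.9766 mV.
(1.691239 − (0)) / LSB = 1.691239 × 4096/4 = 1731.8287. Nearest integer: k = 1732.
V_code = 0 + (1732/4096) × 4 = 1.691406250 V.
Error = V_in − V_code = 1.691239 − (1.691406250) = −167 µV.

−167 µV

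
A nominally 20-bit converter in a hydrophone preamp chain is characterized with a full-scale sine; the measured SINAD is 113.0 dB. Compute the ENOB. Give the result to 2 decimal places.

ENOB = (SINAD − 1.76) / 6.02 = (113.0 − 1.76) / 6.02 = 111.24 / 6.02 = 18.4784.

18.48 bits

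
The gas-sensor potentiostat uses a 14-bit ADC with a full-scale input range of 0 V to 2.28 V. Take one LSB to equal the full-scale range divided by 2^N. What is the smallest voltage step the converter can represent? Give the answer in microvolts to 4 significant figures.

Span = 2.28 V.
2^14 = 16384 levels.
LSB = 2.28 V ÷ 2^14 = 2.28/16384 V = 139.2 µV.

139.2 µV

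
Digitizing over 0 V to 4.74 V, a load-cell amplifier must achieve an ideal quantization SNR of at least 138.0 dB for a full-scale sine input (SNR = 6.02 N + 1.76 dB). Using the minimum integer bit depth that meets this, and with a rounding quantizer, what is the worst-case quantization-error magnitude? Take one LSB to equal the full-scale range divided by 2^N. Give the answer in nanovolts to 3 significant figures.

V_FS = 4.74 V.
N ≥ (138.0 − 1.76)/6.02 = 22.631 → N_min = 23.
LSB = 4.74 V / 2^23 = 0.56505 µV.
|e|_max = LSB/2 = 283 nV.

283 nV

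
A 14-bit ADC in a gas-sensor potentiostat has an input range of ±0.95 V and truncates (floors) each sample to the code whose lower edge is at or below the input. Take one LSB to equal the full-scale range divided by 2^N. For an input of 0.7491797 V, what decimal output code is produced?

Full-scale range = 0.95 V − (-0.95 V) = 1.9 V. LSB = 1.9 V / 2^14 ≈ 116.0 µV.
V_in − V_min = 0.7491797 − (-0.95) = 1.6991797 V.
Divide by LSB: 1.6991797 × 16384/1.9 = 14652.2948.
Truncating gives code 14652.

14652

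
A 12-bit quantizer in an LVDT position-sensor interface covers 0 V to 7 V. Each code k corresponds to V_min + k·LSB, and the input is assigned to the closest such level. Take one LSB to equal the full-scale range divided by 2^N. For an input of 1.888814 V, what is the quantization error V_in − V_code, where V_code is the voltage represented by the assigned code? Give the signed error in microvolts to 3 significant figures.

V_FS = 7 V. LSB = 7 V / 2^12 ≈ 1.709 mV.
Position in LSBs: (1.888814 − (0)) × 4096/7 = 1105.2260; rounding gives k = 1105.
V_code = V_min + k × range/2^12 = 0 + 1105 × 7/4096 = 1.888427734 V.
V_in − V_code = 1.888814 − (1.888427734) = +386 µV.

+386 µV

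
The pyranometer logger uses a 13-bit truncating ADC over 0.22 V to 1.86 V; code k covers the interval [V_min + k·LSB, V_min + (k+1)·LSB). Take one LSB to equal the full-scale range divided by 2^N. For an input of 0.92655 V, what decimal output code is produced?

Full-scale range = 1.86 V − (0.22 V) = 1.64 V. LSB = 1.64 V / 2^13 ≈ 200.2 µV.
code = ⌊(V_in − V_min)/LSB⌋ = ⌊(V_in − V_min) × 2^13 / range⌋
     = ⌊(0.92655 − (0.22)) × 8192 / 1.64⌋ = ⌊0.70655 × 8192/1.64⌋
     = ⌊3529.303⌋ = 3529.

3529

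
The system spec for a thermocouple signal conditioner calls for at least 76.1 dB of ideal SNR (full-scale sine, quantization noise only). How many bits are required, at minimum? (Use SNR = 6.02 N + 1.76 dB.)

13 bits

6.02 N + 1.76 ≥ 76.1 gives N ≥ 12.349, so the minimum integer is 13.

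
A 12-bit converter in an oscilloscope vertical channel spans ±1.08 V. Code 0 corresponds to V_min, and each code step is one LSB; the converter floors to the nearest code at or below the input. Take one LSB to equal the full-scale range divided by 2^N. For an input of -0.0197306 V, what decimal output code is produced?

Full-scale range = 1.08 V − (-1.08 V) = 2.16 V. LSB = 2.16 V / 2^12 ≈ 0.5273 mV.
(V_in − V_min) × 2^12/range = (-0.0197306 − (-1.08)) × 4096/2.16 = 2010.585.
Floor → code = 2010.

2010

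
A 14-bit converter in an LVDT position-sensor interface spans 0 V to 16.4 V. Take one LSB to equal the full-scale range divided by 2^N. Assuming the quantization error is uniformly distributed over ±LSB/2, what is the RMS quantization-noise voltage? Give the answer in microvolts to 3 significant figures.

289 µV

Range is 16.4 V.
LSB = 16.4 V / 2^14 = 1.0010 mV.
σ_q = LSB/√12 = 1.0010 mV/3.4641 = 289 µV.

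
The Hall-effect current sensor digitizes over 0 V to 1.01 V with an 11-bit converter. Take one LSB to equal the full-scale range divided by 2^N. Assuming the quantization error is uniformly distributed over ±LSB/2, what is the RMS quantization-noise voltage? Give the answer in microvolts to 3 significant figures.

142 µV

Range is 1.01 V.
LSB = 1.01 V ÷ 2^11 = 1.01/2048 V = 493.16 µV.
RMS of a uniform error over width LSB is LSB/√12 = 142 µV.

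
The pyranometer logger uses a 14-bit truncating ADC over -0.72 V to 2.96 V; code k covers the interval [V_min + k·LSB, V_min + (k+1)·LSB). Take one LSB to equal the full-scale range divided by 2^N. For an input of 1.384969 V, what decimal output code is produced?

9371

Full-scale range = 2.96 V − (-0.72 V) = 3.68 V. LSB = 3.68 V / 2^14 ≈ 224.6 µV.
(V_in − V_min) × 2^14/range = (1.384969 − (-0.72)) × 16384/3.68 = 9371.688.
Floor → code = 9371.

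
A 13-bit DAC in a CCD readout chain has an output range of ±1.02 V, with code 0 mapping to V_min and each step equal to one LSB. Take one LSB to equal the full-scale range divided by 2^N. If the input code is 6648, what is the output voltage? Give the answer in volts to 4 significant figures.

0.6355 V

Span: 1.02 V − (-1.02 V) = 2.04 V. LSB = 2.04 V / 2^13.
Output = V_min + (6648/8192) × range = -1.02 + 0.811523 × 2.04 V
      = -1.02 + 1.65551 = 0.635508 V.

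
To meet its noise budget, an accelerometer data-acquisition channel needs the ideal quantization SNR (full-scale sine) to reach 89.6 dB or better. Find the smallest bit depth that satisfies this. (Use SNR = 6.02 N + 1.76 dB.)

6.02 N + 1.76 ≥ 89.6 gives N ≥ 14.591, so the minimum integer is 15.

15 bits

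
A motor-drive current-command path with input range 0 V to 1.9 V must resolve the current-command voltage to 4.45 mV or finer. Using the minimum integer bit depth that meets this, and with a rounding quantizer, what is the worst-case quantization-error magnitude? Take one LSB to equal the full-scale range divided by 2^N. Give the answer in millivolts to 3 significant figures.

1.86 mV

Span = 1.9 V.
1.9 V / 4.45 mV = 427.0. Since 2^8 = 256 and 2^9 = 512, N = 9.
One LSB is 1.9 V / 512 = 3.7109 mV.
|e|_max = LSB/2 = 1.86 mV.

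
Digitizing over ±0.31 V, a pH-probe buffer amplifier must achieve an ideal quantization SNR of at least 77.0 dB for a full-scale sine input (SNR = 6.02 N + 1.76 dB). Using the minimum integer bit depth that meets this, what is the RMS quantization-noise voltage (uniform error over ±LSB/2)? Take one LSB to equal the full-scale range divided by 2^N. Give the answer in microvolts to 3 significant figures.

21.8 µV

Full-scale range = 0.31 V − (-0.31 V) = 0.62 V.
Solving 6.02 N ≥ 77.0 − 1.76: N ≥ 12.498. Round up → N = 13.
Step size = 0.62/8192 V = 75.684 µV.
σ_q = LSB/√12 = 75.684 µV/3.4641 = 21.8 µV.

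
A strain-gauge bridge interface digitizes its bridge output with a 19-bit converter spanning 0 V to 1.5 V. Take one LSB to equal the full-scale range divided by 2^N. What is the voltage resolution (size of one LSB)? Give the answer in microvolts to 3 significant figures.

V_FS = 1.5 V.
2^19 = 524288 levels.
LSB = 1.5 V ÷ 2^19 = 1.5/524288 V = 2.86 µV.

2.86 µV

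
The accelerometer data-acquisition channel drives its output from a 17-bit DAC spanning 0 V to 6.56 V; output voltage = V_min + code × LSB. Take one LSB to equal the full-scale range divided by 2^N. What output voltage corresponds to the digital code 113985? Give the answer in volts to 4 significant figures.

Span = 6.56 V. LSB = 6.56 V / 2^17.
V_out = 0 + 113985 × (6.56/131072) V
      = 0 + 5.70482 = 5.70482 V.

5.705 V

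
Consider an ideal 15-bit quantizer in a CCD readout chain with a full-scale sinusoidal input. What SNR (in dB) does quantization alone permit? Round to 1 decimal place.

92.1 dB

6.02(15) + 1.76 = 90.30 + 1.76 = 92.06 dB.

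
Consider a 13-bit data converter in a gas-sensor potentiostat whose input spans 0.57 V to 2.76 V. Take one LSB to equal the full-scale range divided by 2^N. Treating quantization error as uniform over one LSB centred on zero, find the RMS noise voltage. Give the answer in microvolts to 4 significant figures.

77.17 µV

The full-scale span is 2.76 − (0.57) = 2.19 V.
One LSB is 2.19 V / 8192 = 267.334 µV.
RMS of a uniform error over width LSB is LSB/√12 = 77.17 µV.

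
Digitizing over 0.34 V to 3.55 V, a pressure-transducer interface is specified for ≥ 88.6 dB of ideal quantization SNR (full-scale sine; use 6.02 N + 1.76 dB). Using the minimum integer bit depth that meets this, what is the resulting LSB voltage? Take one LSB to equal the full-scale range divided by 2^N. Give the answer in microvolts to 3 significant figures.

98.0 µV

Full-scale range = 3.55 V − (0.34 V) = 3.21 V.
Required N = ⌈(88.6 − 1.76)/6.02⌉ = ⌈14.425⌉ = 15.
Step size = 3.21/32768 V = 98.0 µV.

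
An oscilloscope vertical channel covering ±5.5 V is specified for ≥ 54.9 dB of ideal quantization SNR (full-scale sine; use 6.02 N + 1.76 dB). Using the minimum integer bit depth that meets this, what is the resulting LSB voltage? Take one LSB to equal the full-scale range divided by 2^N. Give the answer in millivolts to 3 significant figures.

21.5 mV

Range = 5.5 − (-5.5) = 11 V.
Solving 6.02 N ≥ 54.9 − 1.76: N ≥ 8.827. Round up → N = 9.
Step size = 11/512 V = 21.5 mV.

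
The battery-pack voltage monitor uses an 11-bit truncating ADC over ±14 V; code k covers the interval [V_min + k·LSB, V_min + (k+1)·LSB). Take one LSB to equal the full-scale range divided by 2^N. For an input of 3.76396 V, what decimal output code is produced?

1299

Range = 14 − (-14) = 28 V. LSB = 28 V / 2^11 ≈ 13.67 mV.
code = ⌊(V_in − V_min)/LSB⌋ = ⌊(V_in − V_min) × 2^11 / range⌋
     = ⌊(3.76396 − (-14)) × 2048 / 28⌋ = ⌊17.76396 × 2048/28⌋
     = ⌊1299.307⌋ = 1299.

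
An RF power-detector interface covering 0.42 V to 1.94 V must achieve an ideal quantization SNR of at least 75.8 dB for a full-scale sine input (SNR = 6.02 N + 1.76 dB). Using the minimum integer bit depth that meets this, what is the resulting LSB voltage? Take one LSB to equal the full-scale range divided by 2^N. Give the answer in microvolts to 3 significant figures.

Full-scale range = 1.94 V − (0.42 V) = 1.52 V.
Solving 6.02 N ≥ 75.8 − 1.76: N ≥ 12.299. Round up → N = 13.
One LSB is 1.52 V / 8192 = 186 µV.

186 µV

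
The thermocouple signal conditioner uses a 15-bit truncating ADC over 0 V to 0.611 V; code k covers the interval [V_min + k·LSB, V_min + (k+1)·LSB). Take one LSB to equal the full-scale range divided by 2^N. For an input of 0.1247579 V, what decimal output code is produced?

6690

Full-scale range = 0.611 V. LSB = 0.611 V / 2^15 ≈ 18.65 µV.
V_in − V_min = 0.1247579 − (0) = 0.1247579 V.
Divide by LSB: 0.1247579 × 32768/0.611 = 6690.7805.
Truncating gives code 6690.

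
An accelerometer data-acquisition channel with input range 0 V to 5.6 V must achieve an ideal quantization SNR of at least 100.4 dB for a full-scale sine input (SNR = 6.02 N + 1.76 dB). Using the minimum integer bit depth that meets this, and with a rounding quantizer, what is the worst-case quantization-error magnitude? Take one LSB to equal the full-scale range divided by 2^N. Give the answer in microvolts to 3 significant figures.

21.4 µV

V_FS = 5.6 V.
6.02 N + 1.76 ≥ 100.4 gives N ≥ 16.385, so the minimum integer is 17.
Step size = 5.6/131072 V = 42.725 µV.
Max error for round-to-nearest is LSB/2 = 21.4 µV.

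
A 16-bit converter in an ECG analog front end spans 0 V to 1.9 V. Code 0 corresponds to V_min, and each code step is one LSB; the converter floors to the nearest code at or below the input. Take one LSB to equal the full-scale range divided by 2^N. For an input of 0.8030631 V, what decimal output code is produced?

Full-scale range = 1.9 V. LSB = 1.9 V / 2^16 ≈ 28.99 µV.
code = ⌊(V_in − V_min)/LSB⌋ = ⌊(V_in − V_min) × 2^16 / range⌋
     = ⌊(0.8030631 − (0)) × 65536 / 1.9⌋ = ⌊0.8030631 × 65536/1.9⌋
     = ⌊27699.760⌋ = 27699.

27699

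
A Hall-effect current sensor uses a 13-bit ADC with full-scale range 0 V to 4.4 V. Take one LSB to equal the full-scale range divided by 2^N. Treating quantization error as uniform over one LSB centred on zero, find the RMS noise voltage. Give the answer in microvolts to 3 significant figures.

V_FS = 4.4 V.
Step size = 4.4/8192 V = 0.53711 mV.
V_rms = LSB/√12 = 0.53711 mV / √12 = 155 µV.

155 µV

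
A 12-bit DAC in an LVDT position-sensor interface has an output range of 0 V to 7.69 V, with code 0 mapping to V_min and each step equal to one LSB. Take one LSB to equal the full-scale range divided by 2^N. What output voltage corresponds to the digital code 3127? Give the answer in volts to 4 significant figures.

5.871 V

Range is 7.69 V. LSB = 7.69 V / 2^12.
V_out = V_min + code × LSB = 0 V + 3127 × 7.69 V / 4096
      = 0 V + 5.87076 V = 5.87076 V.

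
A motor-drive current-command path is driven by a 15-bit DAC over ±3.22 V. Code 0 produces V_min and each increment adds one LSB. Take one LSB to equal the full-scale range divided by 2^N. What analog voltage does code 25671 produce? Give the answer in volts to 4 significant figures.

Span: 3.22 V − (-3.22 V) = 6.44 V. LSB = 6.44 V / 2^15.
Output = V_min + (25671/32768) × range = -3.22 + 0.783417 × 6.44 V
      = -3.22 + 5.04520 = 1.82520 V.

1.825 V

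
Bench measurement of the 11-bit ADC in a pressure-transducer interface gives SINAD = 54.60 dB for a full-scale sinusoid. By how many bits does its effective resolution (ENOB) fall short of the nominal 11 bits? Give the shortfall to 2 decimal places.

ENOB = (SINAD − 1.76)/6.02 = (54.60 − 1.76)/6.02 = 8.7774 bits.
Lost resolution: 11 − 8.7774 = 2.2226 bits.

2.22 bits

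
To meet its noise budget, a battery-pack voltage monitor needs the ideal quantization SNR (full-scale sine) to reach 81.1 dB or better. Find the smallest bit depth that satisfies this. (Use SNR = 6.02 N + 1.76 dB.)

14 bits

Solving 6.02 N ≥ 81.1 − 1.76: N ≥ 13.179. Round up → N = 14.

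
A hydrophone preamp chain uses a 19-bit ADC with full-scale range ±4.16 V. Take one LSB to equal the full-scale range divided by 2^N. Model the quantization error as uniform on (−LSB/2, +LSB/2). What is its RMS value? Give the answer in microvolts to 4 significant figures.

Span: 4.16 V − (-4.16 V) = 8.32 V.
LSB = 8.32 V / 2^19 = 15.8691 µV.
V_rms = LSB/√12 = 15.8691 µV / √12 = 4.581 µV.

4.581 µV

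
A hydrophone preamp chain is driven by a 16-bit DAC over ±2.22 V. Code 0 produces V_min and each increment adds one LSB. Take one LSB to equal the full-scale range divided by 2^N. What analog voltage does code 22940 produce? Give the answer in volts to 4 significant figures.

Range = 2.22 − (-2.22) = 4.44 V. LSB = 4.44 V / 2^16.
V_out = -2.22 + 22940 × (4.44/65536) V
      = -2.22 V + 1.55416 V = -0.665837 V.

-0.6658 V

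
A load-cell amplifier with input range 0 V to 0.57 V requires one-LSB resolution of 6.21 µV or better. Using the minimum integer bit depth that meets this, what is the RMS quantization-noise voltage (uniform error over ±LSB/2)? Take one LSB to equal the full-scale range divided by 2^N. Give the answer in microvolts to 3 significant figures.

1.26 µV

V_FS = 0.57 V.
0.57 V / 6.21 µV = 91790. Since 2^16 = 65536 and 2^17 = 131072, N = 17.
LSB = 0.57 V / 2^17 = 4.3488 µV.
RMS noise = LSB/√12 = 1.26 µV.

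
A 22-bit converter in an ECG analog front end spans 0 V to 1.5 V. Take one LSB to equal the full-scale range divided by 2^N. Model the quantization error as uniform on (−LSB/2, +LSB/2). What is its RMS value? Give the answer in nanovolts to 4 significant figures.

Span = 1.5 V.
LSB = 1.5 V / 2^22 = 357.628 nV.
For a uniform distribution on [−LSB/2, +LSB/2], V_rms = LSB/√12 = 357.628 nV/3.4641 = 103.2 nV.

103.2 nV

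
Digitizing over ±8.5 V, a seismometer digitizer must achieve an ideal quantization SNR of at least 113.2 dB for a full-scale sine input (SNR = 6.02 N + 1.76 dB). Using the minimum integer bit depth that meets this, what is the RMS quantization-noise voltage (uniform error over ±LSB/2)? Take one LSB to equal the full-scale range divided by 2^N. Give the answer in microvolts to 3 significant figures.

The full-scale span is 8.5 − (-8.5) = 17 V.
6.02 N + 1.76 ≥ 113.2 gives N ≥ 18.512, so the minimum integer is 19.
LSB = 17 V / 2^19 = 32.425 µV.
σ_q = LSB/√12 = 32.425 µV/3.4641 = 9.36 µV.

9.36 µV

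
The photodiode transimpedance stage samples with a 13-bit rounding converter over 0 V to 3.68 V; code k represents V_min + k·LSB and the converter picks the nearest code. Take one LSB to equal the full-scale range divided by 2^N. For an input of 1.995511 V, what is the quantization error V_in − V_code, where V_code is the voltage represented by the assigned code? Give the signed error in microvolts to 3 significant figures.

+81.3 µV

Range is 3.68 V. LSB = 3.68 V / 2^13 ≈ 449.2 µV.
Position in LSBs: (1.995511 − (0)) × 8192/3.68 = 4442.1810; rounding gives k = 4442.
V_code = V_min + k × range/2^13 = 0 + 4442 × 3.68/8192 = 1.995429688 V.
Error = V_in − V_code = 1.995511 − (1.995429688) = +81.3 µV.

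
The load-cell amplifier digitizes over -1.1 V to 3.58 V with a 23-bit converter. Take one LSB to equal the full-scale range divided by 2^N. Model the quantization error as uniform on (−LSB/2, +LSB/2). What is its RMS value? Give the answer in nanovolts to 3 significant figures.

161 nV

Range = 3.58 − (-1.1) = 4.68 V.
One LSB is 4.68 V / 8388608 = 0.55790 µV.
σ_q = LSB/√12 = 0.55790 µV/3.4641 = 161 nV.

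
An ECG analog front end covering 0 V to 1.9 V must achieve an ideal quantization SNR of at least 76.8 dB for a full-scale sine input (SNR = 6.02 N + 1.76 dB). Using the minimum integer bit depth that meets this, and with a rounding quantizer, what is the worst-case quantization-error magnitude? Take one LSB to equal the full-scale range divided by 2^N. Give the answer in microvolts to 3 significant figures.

V_FS = 1.9 V.
Solving 6.02 N ≥ 76.8 − 1.76: N ≥ 12.465. Round up → N = 13.
Step size = 1.9/8192 V = 231.93 µV.
Max error for round-to-nearest is LSB/2 = 116 µV.

116 µV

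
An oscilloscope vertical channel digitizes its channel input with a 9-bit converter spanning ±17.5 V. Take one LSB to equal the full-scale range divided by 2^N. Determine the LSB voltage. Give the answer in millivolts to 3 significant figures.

68.4 mV

Span: 17.5 V − (-17.5 V) = 35 V.
Number of codes = 2^9 = 512.
One LSB is 35 V / 512 = 68.4 mV.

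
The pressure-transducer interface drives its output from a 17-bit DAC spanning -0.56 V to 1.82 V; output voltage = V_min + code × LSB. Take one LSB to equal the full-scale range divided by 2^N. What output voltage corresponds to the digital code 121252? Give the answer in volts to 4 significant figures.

The full-scale span is 1.82 − (-0.56) = 2.38 V. LSB = 2.38 V / 2^17.
V_out = V_min + code × LSB = -0.56 V + 121252 × 2.38 V / 131072
      = -0.56 V + 2.20169 V = 1.64169 V.

1.642 V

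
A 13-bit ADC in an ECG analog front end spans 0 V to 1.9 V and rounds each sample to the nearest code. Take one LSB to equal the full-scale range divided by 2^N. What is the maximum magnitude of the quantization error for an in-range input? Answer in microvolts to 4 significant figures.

Range is 1.9 V.
Step size = 1.9/8192 V = 231.934 µV.
A rounding quantizer has |error| ≤ LSB/2 = 116.0 µV.

116.0 µV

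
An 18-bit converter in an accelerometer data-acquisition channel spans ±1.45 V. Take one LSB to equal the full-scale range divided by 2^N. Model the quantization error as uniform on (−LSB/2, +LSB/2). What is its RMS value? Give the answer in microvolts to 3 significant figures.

3.19 µV

Span: 1.45 V − (-1.45 V) = 2.9 V.
One LSB is 2.9 V / 262144 = 11.063 µV.
For a uniform distribution on [−LSB/2, +LSB/2], V_rms = LSB/√12 = 11.063 µV/3.4641 = 3.19 µV.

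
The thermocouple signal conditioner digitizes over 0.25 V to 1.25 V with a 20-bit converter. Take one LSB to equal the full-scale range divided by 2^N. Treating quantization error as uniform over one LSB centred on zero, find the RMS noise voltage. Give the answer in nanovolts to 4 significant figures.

275.3 nV

Span: 1.25 V − (0.25 V) = 1 V.
LSB = 1 V ÷ 2^20 = 1/1048576 V = 0.953674 µV.
For a uniform distribution on [−LSB/2, +LSB/2], V_rms = LSB/√12 = 0.953674 µV/3.4641 = 275.3 nV.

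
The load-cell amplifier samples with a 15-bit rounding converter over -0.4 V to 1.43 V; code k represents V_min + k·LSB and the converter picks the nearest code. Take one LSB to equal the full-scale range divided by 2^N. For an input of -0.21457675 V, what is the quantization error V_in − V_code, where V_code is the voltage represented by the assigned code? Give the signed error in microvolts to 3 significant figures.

Range = 1.43 − (-0.4) = 1.83 V. LSB = 1.83 V / 2^15 ≈ 55.85 µV.
(V_in − V_min)/LSB = (-0.21457675 − (-0.4)) × 32768/1.83 = 3320.1907 → nearest code k = 3320.
V_code = -0.4 + (3320/32768) × 1.83 = -0.21458740234 V.
Error = V_in − V_code = -0.21457675 − (-0.21458740234) = +10.7 µV.

+10.7 µV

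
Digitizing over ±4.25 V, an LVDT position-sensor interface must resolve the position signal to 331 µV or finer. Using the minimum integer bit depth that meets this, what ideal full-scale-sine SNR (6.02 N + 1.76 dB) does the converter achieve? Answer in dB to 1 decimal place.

92.1 dB

Span: 4.25 V − (-4.25 V) = 8.5 V.
Need 2^N ≥ 8.5 V / 331 µV = 25680 → N_min = 15.
SNR = 6.02 × 15 + 1.76 = 92.06 dB.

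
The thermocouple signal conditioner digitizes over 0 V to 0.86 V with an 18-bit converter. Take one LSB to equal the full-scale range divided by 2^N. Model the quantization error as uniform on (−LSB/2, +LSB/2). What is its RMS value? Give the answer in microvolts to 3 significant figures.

0.947 µV

Span = 0.86 V.
One LSB is 0.86 V / 262144 = 3.2806 µV.
σ_q = LSB/√12 = 3.2806 µV/3.4641 = 0.947 µV.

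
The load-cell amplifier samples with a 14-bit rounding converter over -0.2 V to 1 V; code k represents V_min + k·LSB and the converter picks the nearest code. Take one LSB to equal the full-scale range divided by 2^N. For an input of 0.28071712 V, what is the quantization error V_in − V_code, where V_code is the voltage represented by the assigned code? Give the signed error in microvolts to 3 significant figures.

Span: 1 V − (-0.2 V) = 1.2 V. LSB = 1.2 V / 2^14 ≈ 73.24 µV.
Position in LSBs: (0.28071712 − (-0.2)) × 16384/1.2 = 6563.3911; rounding gives k = 6563.
V_code = V_min + k × range/2^14 = -0.2 + 6563 × 1.2/16384 = 0.28068847656 V.
Error = V_in − V_code = 0.28071712 − (0.28068847656) = +28.6 µV.

+28.6 µV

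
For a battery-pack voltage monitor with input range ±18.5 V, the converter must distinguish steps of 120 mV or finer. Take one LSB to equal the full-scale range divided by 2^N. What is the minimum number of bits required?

9 bits

The full-scale span is 18.5 − (-18.5) = 37 V.
Required number of levels: 37/120 mV = 308.33; smallest N with 2^N ≥ that is 9.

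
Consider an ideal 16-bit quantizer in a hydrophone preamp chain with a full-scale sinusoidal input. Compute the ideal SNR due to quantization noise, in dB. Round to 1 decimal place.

98.1 dB

Ideal quantization SNR: 6.02 × 16 + 1.76 dB = 98.1 dB.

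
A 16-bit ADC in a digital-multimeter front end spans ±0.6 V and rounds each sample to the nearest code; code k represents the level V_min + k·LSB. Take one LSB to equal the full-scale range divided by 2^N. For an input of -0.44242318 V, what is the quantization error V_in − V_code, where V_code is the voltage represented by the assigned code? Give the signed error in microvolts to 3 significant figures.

The full-scale span is 0.6 − (-0.6) = 1.2 V. LSB = 1.2 V / 2^16 ≈ 18.31 µV.
(-0.44242318 − (-0.6)) / LSB = 0.15757682 × 65536/1.2 = 8605.7954. Nearest integer: k = 8606.
Reconstructed level: -0.6 + 8606 × 1.2/65536 V = -0.44241943359 V.
V_in − V_code = -0.44242318 − (-0.44241943359) = −3.75 µV.

−3.75 µV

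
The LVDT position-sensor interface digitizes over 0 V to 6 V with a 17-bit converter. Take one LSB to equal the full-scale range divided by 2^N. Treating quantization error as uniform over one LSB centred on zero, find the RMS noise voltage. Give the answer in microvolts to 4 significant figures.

13.21 µV

V_FS = 6 V.
LSB = 6 V ÷ 2^17 = 6/131072 V = 45.7764 µV.
σ_q = LSB/√12 = 45.7764 µV/3.4641 = 13.21 µV.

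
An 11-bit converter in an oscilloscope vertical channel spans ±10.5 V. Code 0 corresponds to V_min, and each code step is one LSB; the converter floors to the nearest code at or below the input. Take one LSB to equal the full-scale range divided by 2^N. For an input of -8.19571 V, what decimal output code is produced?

Range = 10.5 − (-10.5) = 21 V. LSB = 21 V / 2^11 ≈ 10.25 mV.
(V_in − V_min) × 2^11/range = (-8.19571 − (-10.5)) × 2048/21 = 224.723.
Floor → code = 224.

224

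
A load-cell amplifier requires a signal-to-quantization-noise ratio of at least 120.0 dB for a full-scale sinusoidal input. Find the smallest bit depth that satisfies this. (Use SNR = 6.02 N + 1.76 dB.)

20 bits

Solving 6.02 N ≥ 120.0 − 1.76: N ≥ 19.641. Round up → N = 20.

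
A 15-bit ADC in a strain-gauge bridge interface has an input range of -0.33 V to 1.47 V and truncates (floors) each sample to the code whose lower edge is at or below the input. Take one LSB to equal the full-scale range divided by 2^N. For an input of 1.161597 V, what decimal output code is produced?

The full-scale span is 1.47 − (-0.33) = 1.8 V. LSB = 1.8 V / 2^15 ≈ 54.93 µV.
(V_in − V_min) × 2^15/range = (1.161597 − (-0.33)) × 32768/1.8 = 27153.695.
Floor → code = 27153.

27153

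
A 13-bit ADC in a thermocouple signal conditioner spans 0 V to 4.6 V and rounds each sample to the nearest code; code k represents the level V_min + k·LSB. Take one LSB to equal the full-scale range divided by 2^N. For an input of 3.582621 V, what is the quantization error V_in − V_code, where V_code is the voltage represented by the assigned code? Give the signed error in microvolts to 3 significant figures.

Range is 4.6 V. LSB = 4.6 V / 2^13 ≈ 0.5615 mV.
(3.582621 − (0)) / LSB = 3.582621 × 8192/4.6 = 6380.1807. Nearest integer: k = 6380.
V_code = 0 + (6380/8192) × 4.6 = 3.582519531 V.
Error = V_in − V_code = 3.582621 − (3.582519531) = +101 µV.

+101 µV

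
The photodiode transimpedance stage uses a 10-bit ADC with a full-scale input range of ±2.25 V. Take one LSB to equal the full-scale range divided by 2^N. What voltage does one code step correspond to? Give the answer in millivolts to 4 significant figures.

Full-scale range = 2.25 V − (-2.25 V) = 4.5 V.
There are 2^10 = 1024 steps.
LSB = 4.5 V ÷ 2^10 = 4.5/1024 V = 4.395 mV.

4.395 mV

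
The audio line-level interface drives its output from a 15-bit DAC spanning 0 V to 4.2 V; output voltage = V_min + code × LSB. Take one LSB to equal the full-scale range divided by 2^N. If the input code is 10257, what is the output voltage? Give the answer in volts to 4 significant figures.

1.315 V

Range is 4.2 V. LSB = 4.2 V / 2^15.
Output = V_min + (10257/32768) × range = 0 + 0.313019 × 4.2 V
      = 0 V + 1.31468 V = 1.31468 V.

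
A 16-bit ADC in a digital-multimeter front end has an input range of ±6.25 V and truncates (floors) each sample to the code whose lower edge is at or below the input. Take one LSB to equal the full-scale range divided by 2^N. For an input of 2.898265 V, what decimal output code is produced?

Full-scale range = 6.25 V − (-6.25 V) = 12.5 V. LSB = 12.5 V / 2^16 ≈ 190.7 µV.
(V_in − V_min) × 2^16/range = (2.898265 − (-6.25)) × 65536/12.5 = 47963.256.
Floor → code = 47963.

47963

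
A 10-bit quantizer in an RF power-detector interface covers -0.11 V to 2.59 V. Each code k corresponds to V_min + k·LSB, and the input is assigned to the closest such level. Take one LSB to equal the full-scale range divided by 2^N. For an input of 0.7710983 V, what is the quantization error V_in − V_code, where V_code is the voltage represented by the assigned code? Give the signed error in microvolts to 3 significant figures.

+434 µV

Full-scale range = 2.59 V − (-0.11 V) = 2.7 V. LSB = 2.7 V / 2^10 ≈ 2.637 mV.
(V_in − V_min)/LSB = (0.7710983 − (-0.11)) × 1024/2.7 = 334.1647 → nearest code k = 334.
V_code = -0.11 + (334/1024) × 2.7 = 0.7706640625 V.
V_in − V_code = 0.7710983 − (0.7706640625) = +434 µV.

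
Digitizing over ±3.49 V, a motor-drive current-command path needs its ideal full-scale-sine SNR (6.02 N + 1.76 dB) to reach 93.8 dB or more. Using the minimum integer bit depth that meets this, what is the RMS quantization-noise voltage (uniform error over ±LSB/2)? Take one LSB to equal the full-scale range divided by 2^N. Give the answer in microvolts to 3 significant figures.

Span: 3.49 V − (-3.49 V) = 6.98 V.
Required N = ⌈(93.8 − 1.76)/6.02⌉ = ⌈15.289⌉ = 16.
Step size = 6.98/65536 V = 106.51 µV.
σ_q = LSB/√12 = 106.51 µV/3.4641 = 30.7 µV.

30.7 µV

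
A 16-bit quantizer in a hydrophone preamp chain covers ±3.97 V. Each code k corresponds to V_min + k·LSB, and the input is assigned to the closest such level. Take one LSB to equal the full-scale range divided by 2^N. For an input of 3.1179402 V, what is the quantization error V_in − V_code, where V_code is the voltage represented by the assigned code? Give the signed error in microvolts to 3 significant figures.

+21.8 µV

The full-scale span is 3.97 − (-3.97) = 7.94 V. LSB = 7.94 V / 2^16 ≈ 121.2 µV.
(3.1179402 − (-3.97)) / LSB = 7.0879402 × 65536/7.94 = 58503.1800. Nearest integer: k = 58503.
V_code = -3.97 + (58503/65536) × 7.94 = 3.1179183960 V.
e = 3.1179402 − (3.1179183960) = +21.8 µV.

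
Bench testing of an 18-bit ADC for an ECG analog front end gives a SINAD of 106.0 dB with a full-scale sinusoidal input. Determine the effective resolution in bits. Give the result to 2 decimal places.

17.32 bits

(106.0 − 1.76) / 6.02 = 104.24/6.02 = 17.3156 effective bits.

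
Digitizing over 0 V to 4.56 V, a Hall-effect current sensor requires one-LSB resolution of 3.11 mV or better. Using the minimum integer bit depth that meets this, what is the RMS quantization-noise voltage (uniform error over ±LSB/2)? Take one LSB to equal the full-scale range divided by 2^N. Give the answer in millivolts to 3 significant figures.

0.643 mV

Full-scale range = 4.56 V.
4.56 V / 3.11 mV = 1466. Since 2^10 = 1024 and 2^11 = 2048, N = 11.
One LSB is 4.56 V / 2048 = 2.2266 mV.
σ_q = LSB/√12 = 2.2266 mV/3.4641 = 0.643 mV.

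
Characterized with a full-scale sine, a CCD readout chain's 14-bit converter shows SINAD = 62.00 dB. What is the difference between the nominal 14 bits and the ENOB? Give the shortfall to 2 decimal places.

N_eff = (62.00 − 1.76)/6.02 = 10.0066 bits.
14 − 10.0066 = 3.99 bits below nominal.

3.99 bits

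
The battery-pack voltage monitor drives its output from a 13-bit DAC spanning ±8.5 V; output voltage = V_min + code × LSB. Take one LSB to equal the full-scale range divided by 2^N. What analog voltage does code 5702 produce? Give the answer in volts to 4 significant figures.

Full-scale range = 8.5 V − (-8.5 V) = 17 V. LSB = 17 V / 2^13.
V_out = -8.5 + 5702 × (17/8192) V
      = -8.5 + 11.8328 = 3.33276 V.

3.333 V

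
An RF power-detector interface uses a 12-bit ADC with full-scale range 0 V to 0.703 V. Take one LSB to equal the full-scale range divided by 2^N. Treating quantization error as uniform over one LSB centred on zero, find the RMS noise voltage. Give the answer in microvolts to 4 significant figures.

Range is 0.703 V.
Step size = 0.703/4096 V = 171.631 µV.
σ_q = LSB/√12 = 171.631 µV/3.4641 = 49.55 µV.

49.55 µV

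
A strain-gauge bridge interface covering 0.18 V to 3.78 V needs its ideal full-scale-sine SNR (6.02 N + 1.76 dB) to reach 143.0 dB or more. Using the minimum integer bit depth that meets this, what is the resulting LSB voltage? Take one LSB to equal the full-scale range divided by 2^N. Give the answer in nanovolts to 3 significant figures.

Range = 3.78 − (0.18) = 3.6 V.
N ≥ (143.0 − 1.76)/6.02 = 23.462 → N_min = 24.
One LSB is 3.6 V / 16777216 = 215 nV.

215 nV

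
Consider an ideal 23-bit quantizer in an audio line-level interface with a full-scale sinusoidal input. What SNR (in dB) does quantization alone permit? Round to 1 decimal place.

140.2 dB

Ideal quantization SNR: 6.02 × 23 + 1.76 dB = 140.2 dB.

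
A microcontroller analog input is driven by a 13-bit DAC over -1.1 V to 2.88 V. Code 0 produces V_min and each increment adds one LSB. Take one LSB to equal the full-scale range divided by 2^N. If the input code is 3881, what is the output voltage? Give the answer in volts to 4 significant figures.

Full-scale range = 2.88 V − (-1.1 V) = 3.98 V. LSB = 3.98 V / 2^13.
Output = V_min + (3881/8192) × range = -1.1 + 0.473755 × 3.98 V
      = -1.1 + 1.88554 = 0.785544 V.

0.7855 V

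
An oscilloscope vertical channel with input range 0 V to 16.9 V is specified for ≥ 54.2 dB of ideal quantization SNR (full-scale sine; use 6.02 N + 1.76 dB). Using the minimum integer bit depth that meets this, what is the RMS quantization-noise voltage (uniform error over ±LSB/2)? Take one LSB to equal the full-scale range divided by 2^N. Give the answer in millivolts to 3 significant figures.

Full-scale range = 16.9 V.
N ≥ (54.2 − 1.76)/6.02 = 8.711 → N_min = 9.
LSB = 16.9 V / 2^9 = 33.008 mV.
σ_q = LSB/√12 = 33.008 mV/3.4641 = 9.53 mV.

9.53 mV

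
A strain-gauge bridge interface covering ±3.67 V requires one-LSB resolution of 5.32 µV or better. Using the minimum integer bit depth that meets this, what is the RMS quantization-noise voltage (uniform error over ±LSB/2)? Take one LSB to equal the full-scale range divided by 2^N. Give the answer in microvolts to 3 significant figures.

Range = 3.67 − (-3.67) = 7.34 V.
Required number of levels: 7.34/5.32 µV = 1.3797e6; smallest N with 2^N ≥ that is 21.
LSB = 7.34 V / 2^21 = 3.5000 µV.
RMS noise = LSB/√12 = 1.01 µV.

1.01 µV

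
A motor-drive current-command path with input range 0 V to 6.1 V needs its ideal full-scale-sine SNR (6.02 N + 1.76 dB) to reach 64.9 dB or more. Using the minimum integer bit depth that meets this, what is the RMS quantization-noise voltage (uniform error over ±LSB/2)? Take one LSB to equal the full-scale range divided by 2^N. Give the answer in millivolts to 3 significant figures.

Span = 6.1 V.
N ≥ (64.9 − 1.76)/6.02 = 10.488 → N_min = 11.
LSB = 6.1 V ÷ 2^11 = 6.1/2048 V = 2.9785 mV.
V_rms = LSB/√12 = 0.860 mV.

0.860 mV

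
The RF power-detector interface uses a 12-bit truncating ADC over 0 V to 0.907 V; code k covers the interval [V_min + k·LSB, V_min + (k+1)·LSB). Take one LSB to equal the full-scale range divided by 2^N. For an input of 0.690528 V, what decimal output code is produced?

3118

Range is 0.907 V. LSB = 0.907 V / 2^12 ≈ 221.4 µV.
code = ⌊(V_in − V_min)/LSB⌋ = ⌊(V_in − V_min) × 2^12 / range⌋
     = ⌊(0.690528 − (0)) × 4096 / 0.907⌋ = ⌊0.690528 × 4096/0.907⌋
     = ⌊3118.415⌋ = 3118.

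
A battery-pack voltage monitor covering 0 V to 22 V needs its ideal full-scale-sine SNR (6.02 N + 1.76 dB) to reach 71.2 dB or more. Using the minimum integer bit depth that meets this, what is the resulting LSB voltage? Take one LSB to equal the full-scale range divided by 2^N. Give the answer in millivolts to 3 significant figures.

5.37 mV

Full-scale range = 22 V.
Solving 6.02 N ≥ 71.2 − 1.76: N ≥ 11.535. Round up → N = 12.
One LSB is 22 V / 4096 = 5.37 mV.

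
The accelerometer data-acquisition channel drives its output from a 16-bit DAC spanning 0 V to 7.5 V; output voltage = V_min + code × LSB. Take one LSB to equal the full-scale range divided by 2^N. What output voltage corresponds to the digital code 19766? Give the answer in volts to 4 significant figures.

2.262 V

Span = 7.5 V. LSB = 7.5 V / 2^16.
V_out = V_min + code × LSB = 0 V + 19766 × 7.5 V / 65536
      = 0 + 2.26204 = 2.26204 V.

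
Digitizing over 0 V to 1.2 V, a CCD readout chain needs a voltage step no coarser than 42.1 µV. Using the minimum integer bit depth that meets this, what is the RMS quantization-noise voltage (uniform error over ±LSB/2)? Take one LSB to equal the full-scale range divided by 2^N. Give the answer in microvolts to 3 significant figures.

10.6 µV

Range is 1.2 V.
Required number of levels: 1.2/42.1 µV = 28504; smallest N with 2^N ≥ that is 15.
One LSB is 1.2 V / 32768 = 36.621 µV.
RMS noise = LSB/√12 = 10.6 µV.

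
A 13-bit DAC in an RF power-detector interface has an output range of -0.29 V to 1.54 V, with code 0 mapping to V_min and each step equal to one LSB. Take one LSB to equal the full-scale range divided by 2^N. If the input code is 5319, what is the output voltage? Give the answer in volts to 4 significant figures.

Full-scale range = 1.54 V − (-0.29 V) = 1.83 V. LSB = 1.83 V / 2^13.
V_out = -0.29 + 5319 × (1.83/8192) V
      = -0.29 V + 1.18820 V = 0.898204 V.

0.8982 V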